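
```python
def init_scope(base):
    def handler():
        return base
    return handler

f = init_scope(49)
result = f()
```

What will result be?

Step 1: init_scope(49) creates closure capturing base = 49.
Step 2: f() returns the captured base = 49.
Step 3: result = 49

The answer is 49.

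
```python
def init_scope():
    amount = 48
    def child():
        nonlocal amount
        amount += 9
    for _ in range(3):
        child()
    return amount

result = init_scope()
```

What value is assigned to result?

Step 1: amount = 48.
Step 2: child() is called 3 times in a loop, each adding 9 via nonlocal.
Step 3: amount = 48 + 9 * 3 = 75

The answer is 75.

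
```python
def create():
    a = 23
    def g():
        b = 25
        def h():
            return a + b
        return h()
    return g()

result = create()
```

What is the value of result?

Step 1: create() defines a = 23. g() defines b = 25.
Step 2: h() accesses both from enclosing scopes: a = 23, b = 25.
Step 3: result = 23 + 25 = 48

The answer is 48.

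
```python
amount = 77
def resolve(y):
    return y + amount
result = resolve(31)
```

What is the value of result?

Step 1: amount = 77 is defined globally.
Step 2: resolve(31) uses parameter y = 31 and looks up amount from global scope = 77.
Step 3: result = 31 + 77 = 108

The answer is 108.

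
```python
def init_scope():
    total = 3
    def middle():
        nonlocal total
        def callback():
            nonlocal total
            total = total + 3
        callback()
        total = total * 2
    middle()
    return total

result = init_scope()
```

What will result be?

Step 1: total = 3.
Step 2: callback() adds 3: total = 3 + 3 = 6.
Step 3: middle() doubles: total = 6 * 2 = 12.
Step 4: result = 12

The answer is 12.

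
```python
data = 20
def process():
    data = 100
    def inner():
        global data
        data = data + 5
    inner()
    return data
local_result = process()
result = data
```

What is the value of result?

Step 1: Global data = 20. process() creates local data = 100.
Step 2: inner() declares global data and adds 5: global data = 20 + 5 = 25.
Step 3: process() returns its local data = 100 (unaffected by inner).
Step 4: result = global data = 25

The answer is 25.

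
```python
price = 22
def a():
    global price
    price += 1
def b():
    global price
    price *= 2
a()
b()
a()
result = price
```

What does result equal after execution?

Step 1: price = 22.
Step 2: a(): price = 22 + 1 = 23.
Step 3: b(): price = 23 * 2 = 46.
Step 4: a(): price = 46 + 1 = 47

The answer is 47.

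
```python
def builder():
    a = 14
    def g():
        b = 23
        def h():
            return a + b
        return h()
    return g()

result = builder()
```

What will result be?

Step 1: builder() defines a = 14. g() defines b = 23.
Step 2: h() accesses both from enclosing scopes: a = 14, b = 23.
Step 3: result = 14 + 23 = 37

The answer is 37.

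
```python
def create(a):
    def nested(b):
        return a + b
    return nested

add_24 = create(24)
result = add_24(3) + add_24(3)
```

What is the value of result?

Step 1: add_24 captures a = 24.
Step 2: add_24(3) = 24 + 3 = 27, called twice.
Step 3: result = 27 + 27 = 54

The answer is 54.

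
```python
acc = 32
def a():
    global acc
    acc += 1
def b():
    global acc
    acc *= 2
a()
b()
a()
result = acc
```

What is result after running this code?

Step 1: acc = 32.
Step 2: a(): acc = 32 + 1 = 33.
Step 3: b(): acc = 33 * 2 = 66.
Step 4: a(): acc = 66 + 1 = 67

The answer is 67.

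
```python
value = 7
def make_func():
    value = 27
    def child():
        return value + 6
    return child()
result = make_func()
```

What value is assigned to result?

Step 1: make_func() shadows global value with value = 27.
Step 2: child() finds value = 27 in enclosing scope, computes 27 + 6 = 33.
Step 3: result = 33

The answer is 33.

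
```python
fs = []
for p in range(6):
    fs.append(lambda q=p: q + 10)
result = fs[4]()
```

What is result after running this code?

Step 1: Default argument q=p captures p's value at definition time.
Step 2: fs[4] was defined when p = 4, so q defaults to 4.
Step 3: result = 4 + 10 = 14 (default arg fixes the late binding issue)

The answer is 14.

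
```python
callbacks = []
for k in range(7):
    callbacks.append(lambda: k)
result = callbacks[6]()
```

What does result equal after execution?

Step 1: The loop creates 7 lambdas, all referencing the same variable k.
Step 2: After the loop, k = 6 (final value).
Step 3: callbacks[6]() looks up k at call time and finds 6. This is the late binding gotcha. result = 6

The answer is 6.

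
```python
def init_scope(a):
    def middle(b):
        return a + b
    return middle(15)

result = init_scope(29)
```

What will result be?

Step 1: init_scope(29) passes a = 29.
Step 2: middle(15) has b = 15, reads a = 29 from enclosing.
Step 3: result = 29 + 15 = 44

The answer is 44.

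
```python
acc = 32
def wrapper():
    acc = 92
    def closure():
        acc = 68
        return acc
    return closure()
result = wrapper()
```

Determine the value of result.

Step 1: Three scopes define acc: global (32), wrapper (92), closure (68).
Step 2: closure() has its own local acc = 68, which shadows both enclosing and global.
Step 3: result = 68 (local wins in LEGB)

The answer is 68.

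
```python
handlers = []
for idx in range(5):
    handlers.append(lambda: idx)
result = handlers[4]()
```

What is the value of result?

Step 1: The loop creates 5 lambdas, all referencing the same variable idx.
Step 2: After the loop, idx = 4 (final value).
Step 3: handlers[4]() looks up idx at call time and finds 4. This is the late binding gotcha. result = 4

The answer is 4.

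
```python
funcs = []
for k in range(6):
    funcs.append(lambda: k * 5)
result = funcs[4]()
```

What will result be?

Step 1: All lambdas reference the same variable k (late binding).
Step 2: After the loop, k = 5. Every lambda returns k * 5.
Step 3: funcs[4]() = 5 * 5 = 25

The answer is 25.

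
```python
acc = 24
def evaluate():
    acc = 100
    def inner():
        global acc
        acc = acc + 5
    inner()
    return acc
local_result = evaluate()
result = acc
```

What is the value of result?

Step 1: Global acc = 24. evaluate() creates local acc = 100.
Step 2: inner() declares global acc and adds 5: global acc = 24 + 5 = 29.
Step 3: evaluate() returns its local acc = 100 (unaffected by inner).
Step 4: result = global acc = 29

The answer is 29.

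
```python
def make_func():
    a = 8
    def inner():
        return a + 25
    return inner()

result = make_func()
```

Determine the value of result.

Step 1: make_func() defines a = 8.
Step 2: inner() reads a = 8 from enclosing scope, returns 8 + 25 = 33.
Step 3: result = 33

The answer is 33.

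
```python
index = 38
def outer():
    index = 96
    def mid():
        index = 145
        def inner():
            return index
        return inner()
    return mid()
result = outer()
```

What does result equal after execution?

Step 1: Three levels of shadowing: global 38, outer 96, mid 145.
Step 2: inner() finds index = 145 in enclosing mid() scope.
Step 3: result = 145

The answer is 145.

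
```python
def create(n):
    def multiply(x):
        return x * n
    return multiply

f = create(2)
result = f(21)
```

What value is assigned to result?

Step 1: create(2) returns multiply closure with n = 2.
Step 2: f(21) computes 21 * 2 = 42.
Step 3: result = 42

The answer is 42.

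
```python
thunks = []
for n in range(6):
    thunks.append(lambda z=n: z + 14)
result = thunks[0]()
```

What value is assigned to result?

Step 1: Default argument z=n captures n's value at definition time.
Step 2: thunks[0] was defined when n = 0, so z defaults to 0.
Step 3: result = 0 + 14 = 14 (default arg fixes the late binding issue)

The answer is 14.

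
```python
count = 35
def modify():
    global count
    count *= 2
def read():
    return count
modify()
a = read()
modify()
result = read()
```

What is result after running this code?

Step 1: count = 35.
Step 2: First modify(): count = 35 * 2 = 70.
Step 3: Second modify(): count = 70 * 2 = 140.
Step 4: read() returns 140

The answer is 140.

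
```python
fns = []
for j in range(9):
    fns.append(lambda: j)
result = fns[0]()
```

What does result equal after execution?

Step 1: The loop creates 9 lambdas, all referencing the same variable j.
Step 2: After the loop, j = 8 (final value).
Step 3: fns[0]() looks up j at call time and finds 8. This is the late binding gotcha. result = 8

The answer is 8.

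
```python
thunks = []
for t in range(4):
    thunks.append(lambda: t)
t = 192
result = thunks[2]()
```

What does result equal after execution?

Step 1: Lambdas capture the variable t by reference, not by value.
Step 2: After the loop, t is reassigned to 192.
Step 3: thunks[2]() looks up the current t = 192. result = 192

The answer is 192.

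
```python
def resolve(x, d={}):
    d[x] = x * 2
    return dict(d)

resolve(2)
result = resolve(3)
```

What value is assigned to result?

Step 1: Mutable default dict is shared across calls.
Step 2: First call adds 2: 4. Second call adds 3: 6.
Step 3: result = {2: 4, 3: 6}

The answer is {2: 4, 3: 6}.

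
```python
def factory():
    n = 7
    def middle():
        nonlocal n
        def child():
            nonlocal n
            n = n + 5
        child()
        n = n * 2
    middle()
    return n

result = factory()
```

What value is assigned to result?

Step 1: n = 7.
Step 2: child() adds 5: n = 7 + 5 = 12.
Step 3: middle() doubles: n = 12 * 2 = 24.
Step 4: result = 24

The answer is 24.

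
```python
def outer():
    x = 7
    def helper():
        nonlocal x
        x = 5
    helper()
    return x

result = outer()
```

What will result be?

Step 1: outer() sets x = 7.
Step 2: helper() uses nonlocal to reassign x = 5.
Step 3: result = 5

The answer is 5.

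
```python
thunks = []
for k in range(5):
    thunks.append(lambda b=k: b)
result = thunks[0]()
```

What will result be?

Step 1: Default argument b=k captures k's value at each iteration.
Step 2: thunks[0] captured b = 0 when k was 0.
Step 3: result = 0

The answer is 0.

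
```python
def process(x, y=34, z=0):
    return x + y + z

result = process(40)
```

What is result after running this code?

Step 1: process(40) uses defaults y = 34, z = 0.
Step 2: Returns 40 + 34 + 0 = 74.
Step 3: result = 74

The answer is 74.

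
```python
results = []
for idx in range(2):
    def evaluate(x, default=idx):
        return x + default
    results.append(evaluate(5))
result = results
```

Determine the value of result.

Step 1: Default argument default=idx is evaluated at function definition time.
Step 2: Each iteration creates evaluate with default = current idx value.
Step 3: evaluate(5) returns 5 + default. results = [5, 6]

The answer is [5, 6].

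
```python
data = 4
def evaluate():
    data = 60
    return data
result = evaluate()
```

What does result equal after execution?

Step 1: Global data = 4.
Step 2: evaluate() creates local data = 60, shadowing the global.
Step 3: Returns local data = 60. result = 60

The answer is 60.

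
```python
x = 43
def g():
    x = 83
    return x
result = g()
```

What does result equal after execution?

Step 1: Global x = 43.
Step 2: g() creates local x = 83, shadowing the global.
Step 3: Returns local x = 83. result = 83

The answer is 83.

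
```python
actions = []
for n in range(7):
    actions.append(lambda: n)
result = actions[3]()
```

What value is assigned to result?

Step 1: The loop creates 7 lambdas, all referencing the same variable n.
Step 2: After the loop, n = 6 (final value).
Step 3: actions[3]() looks up n at call time and finds 6. This is the late binding gotcha. result = 6

The answer is 6.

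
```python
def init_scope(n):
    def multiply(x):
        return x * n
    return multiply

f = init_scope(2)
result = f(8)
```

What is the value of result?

Step 1: init_scope(2) returns multiply closure with n = 2.
Step 2: f(8) computes 8 * 2 = 16.
Step 3: result = 16

The answer is 16.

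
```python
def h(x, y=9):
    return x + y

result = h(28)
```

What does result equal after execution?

Step 1: h(28) uses default y = 9.
Step 2: Returns 28 + 9 = 37.
Step 3: result = 37

The answer is 37.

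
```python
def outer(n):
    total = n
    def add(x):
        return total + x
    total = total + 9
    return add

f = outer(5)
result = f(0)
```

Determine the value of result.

Step 1: outer(5) sets total = 5, then total = 5 + 9 = 14.
Step 2: Closures capture by reference, so add sees total = 14.
Step 3: f(0) returns 14 + 0 = 14

The answer is 14.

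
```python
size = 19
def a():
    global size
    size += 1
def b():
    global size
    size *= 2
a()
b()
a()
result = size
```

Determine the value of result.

Step 1: size = 19.
Step 2: a(): size = 19 + 1 = 20.
Step 3: b(): size = 20 * 2 = 40.
Step 4: a(): size = 40 + 1 = 41

The answer is 41.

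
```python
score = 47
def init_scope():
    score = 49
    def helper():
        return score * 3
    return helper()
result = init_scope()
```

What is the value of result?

Step 1: init_scope() shadows global score with score = 49.
Step 2: helper() finds score = 49 in enclosing scope, computes 49 * 3 = 147.
Step 3: result = 147

The answer is 147.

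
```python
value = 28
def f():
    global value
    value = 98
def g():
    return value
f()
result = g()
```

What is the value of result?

Step 1: value = 28.
Step 2: f() sets global value = 98.
Step 3: g() reads global value = 98. result = 98

The answer is 98.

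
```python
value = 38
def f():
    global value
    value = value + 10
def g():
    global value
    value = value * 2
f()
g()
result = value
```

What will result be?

Step 1: value = 38.
Step 2: f() adds 10: value = 38 + 10 = 48.
Step 3: g() doubles: value = 48 * 2 = 96.
Step 4: result = 96

The answer is 96.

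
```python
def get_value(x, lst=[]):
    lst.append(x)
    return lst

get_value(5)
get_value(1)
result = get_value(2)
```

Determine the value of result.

Step 1: Mutable default argument gotcha! The list [] is created once.
Step 2: Each call appends to the SAME list: [5], [5, 1], [5, 1, 2].
Step 3: result = [5, 1, 2]

The answer is [5, 1, 2].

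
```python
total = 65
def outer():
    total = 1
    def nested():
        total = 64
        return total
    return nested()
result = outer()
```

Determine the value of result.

Step 1: Three scopes define total: global (65), outer (1), nested (64).
Step 2: nested() has its own local total = 64, which shadows both enclosing and global.
Step 3: result = 64 (local wins in LEGB)

The answer is 64.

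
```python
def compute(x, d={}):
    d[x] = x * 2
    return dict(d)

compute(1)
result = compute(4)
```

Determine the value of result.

Step 1: Mutable default dict is shared across calls.
Step 2: First call adds 1: 2. Second call adds 4: 8.
Step 3: result = {1: 2, 4: 8}

The answer is {1: 2, 4: 8}.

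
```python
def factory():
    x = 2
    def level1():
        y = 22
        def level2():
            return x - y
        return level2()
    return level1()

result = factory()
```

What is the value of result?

Step 1: x = 2 in factory. y = 22 in level1.
Step 2: level2() reads x = 2 and y = 22 from enclosing scopes.
Step 3: result = 2 - 22 = -20

The answer is -20.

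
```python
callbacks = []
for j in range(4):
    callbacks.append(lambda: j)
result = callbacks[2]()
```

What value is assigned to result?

Step 1: The loop creates 4 lambdas, all referencing the same variable j.
Step 2: After the loop, j = 3 (final value).
Step 3: callbacks[2]() looks up j at call time and finds 3. This is the late binding gotcha. result = 3

The answer is 3.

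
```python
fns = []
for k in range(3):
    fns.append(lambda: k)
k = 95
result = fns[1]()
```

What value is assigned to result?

Step 1: Lambdas capture the variable k by reference, not by value.
Step 2: After the loop, k is reassigned to 95.
Step 3: fns[1]() looks up the current k = 95. result = 95

The answer is 95.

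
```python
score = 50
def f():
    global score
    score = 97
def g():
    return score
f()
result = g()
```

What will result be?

Step 1: score = 50.
Step 2: f() sets global score = 97.
Step 3: g() reads global score = 97. result = 97

The answer is 97.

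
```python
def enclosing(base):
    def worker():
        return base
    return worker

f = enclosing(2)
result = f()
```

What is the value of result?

Step 1: enclosing(2) creates closure capturing base = 2.
Step 2: f() returns the captured base = 2.
Step 3: result = 2

The answer is 2.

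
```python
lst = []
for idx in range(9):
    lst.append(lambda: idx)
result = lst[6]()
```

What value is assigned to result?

Step 1: The loop creates 9 lambdas, all referencing the same variable idx.
Step 2: After the loop, idx = 8 (final value).
Step 3: lst[6]() looks up idx at call time and finds 8. This is the late binding gotcha. result = 8

The answer is 8.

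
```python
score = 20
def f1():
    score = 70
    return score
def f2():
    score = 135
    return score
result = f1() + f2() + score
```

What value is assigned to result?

Step 1: Each function shadows global score with its own local.
Step 2: f1() returns 70, f2() returns 135.
Step 3: Global score = 20 is unchanged. result = 70 + 135 + 20 = 225

The answer is 225.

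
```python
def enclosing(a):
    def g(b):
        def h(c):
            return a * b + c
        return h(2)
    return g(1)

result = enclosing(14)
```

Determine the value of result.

Step 1: a = 14, b = 1, c = 2.
Step 2: h() computes a * b + c = 14 * 1 + 2 = 16.
Step 3: result = 16

The answer is 16.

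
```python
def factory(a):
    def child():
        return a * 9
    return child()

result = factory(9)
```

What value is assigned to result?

Step 1: factory(9) binds parameter a = 9.
Step 2: child() accesses a = 9 from enclosing scope.
Step 3: result = 9 * 9 = 81

The answer is 81.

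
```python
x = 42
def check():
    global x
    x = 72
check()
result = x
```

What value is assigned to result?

Step 1: x = 42 globally.
Step 2: check() declares global x and sets it to 72.
Step 3: After check(), global x = 72. result = 72

The answer is 72.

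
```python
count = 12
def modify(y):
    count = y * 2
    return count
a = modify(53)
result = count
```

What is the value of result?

Step 1: Global count = 12.
Step 2: modify(53) creates local count = 53 * 2 = 106.
Step 3: Global count unchanged because no global keyword. result = 12

The answer is 12.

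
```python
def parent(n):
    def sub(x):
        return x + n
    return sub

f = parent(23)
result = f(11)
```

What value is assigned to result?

Step 1: parent(23) creates a closure that captures n = 23.
Step 2: f(11) calls the closure with x = 11, returning 11 + 23 = 34.
Step 3: result = 34

The answer is 34.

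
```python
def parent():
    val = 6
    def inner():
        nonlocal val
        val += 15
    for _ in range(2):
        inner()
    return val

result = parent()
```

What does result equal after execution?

Step 1: val = 6.
Step 2: inner() is called 2 times in a loop, each adding 15 via nonlocal.
Step 3: val = 6 + 15 * 2 = 36

The answer is 36.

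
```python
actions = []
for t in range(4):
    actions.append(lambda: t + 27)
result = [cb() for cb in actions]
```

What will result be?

Step 1: All lambdas capture t by reference. After the loop, t = 3.
Step 2: Each call returns 3 + 27 = 30.
Step 3: result = [30, 30, 30, 30]

The answer is [30, 30, 30, 30].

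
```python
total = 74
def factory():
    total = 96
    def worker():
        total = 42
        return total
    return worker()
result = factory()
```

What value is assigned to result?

Step 1: Three scopes define total: global (74), factory (96), worker (42).
Step 2: worker() has its own local total = 42, which shadows both enclosing and global.
Step 3: result = 42 (local wins in LEGB)

The answer is 42.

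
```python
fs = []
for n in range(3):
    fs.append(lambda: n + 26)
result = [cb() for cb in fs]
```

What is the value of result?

Step 1: All lambdas capture n by reference. After the loop, n = 2.
Step 2: Each call returns 2 + 26 = 28.
Step 3: result = [28, 28, 28]

The answer is [28, 28, 28].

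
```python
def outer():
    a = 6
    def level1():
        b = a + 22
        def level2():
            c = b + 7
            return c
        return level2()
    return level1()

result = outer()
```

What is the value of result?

Step 1: a = 6. b = a + 22 = 28.
Step 2: c = b + 7 = 28 + 7 = 35.
Step 3: result = 35

The answer is 35.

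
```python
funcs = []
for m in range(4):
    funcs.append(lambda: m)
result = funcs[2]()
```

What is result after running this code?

Step 1: The loop creates 4 lambdas, all referencing the same variable m.
Step 2: After the loop, m = 3 (final value).
Step 3: funcs[2]() looks up m at call time and finds 3. This is the late binding gotcha. result = 3

The answer is 3.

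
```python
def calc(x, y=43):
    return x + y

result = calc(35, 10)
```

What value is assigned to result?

Step 1: calc(35, 10) overrides default y with 10.
Step 2: Returns 35 + 10 = 45.
Step 3: result = 45

The answer is 45.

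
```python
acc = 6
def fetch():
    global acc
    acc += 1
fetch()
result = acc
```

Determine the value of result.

Step 1: acc = 6 globally.
Step 2: fetch() modifies global acc: acc += 1 = 7.
Step 3: result = 7

The answer is 7.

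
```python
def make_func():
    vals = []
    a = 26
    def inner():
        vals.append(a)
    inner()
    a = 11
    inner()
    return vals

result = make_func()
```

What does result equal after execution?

Step 1: a = 26. inner() appends current a to vals.
Step 2: First inner(): appends 26. Then a = 11.
Step 3: Second inner(): appends 11 (closure sees updated a). result = [26, 11]

The answer is [26, 11].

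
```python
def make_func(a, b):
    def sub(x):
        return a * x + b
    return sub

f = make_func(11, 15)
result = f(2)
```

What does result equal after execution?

Step 1: make_func(11, 15) captures a = 11, b = 15.
Step 2: f(2) computes 11 * 2 + 15 = 37.
Step 3: result = 37

The answer is 37.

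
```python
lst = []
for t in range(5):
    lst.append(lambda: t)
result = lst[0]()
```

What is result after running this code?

Step 1: The loop creates 5 lambdas, all referencing the same variable t.
Step 2: After the loop, t = 4 (final value).
Step 3: lst[0]() looks up t at call time and finds 4. This is the late binding gotcha. result = 4

The answer is 4.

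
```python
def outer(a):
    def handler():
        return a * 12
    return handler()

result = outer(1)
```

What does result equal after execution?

Step 1: outer(1) binds parameter a = 1.
Step 2: handler() accesses a = 1 from enclosing scope.
Step 3: result = 1 * 12 = 12

The answer is 12.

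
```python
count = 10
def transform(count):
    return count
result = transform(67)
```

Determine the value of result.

Step 1: Global count = 10.
Step 2: transform(67) takes parameter count = 67, which shadows the global.
Step 3: result = 67

The answer is 67.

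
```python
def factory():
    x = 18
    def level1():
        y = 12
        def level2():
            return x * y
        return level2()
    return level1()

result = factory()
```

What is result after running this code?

Step 1: x = 18 in factory. y = 12 in level1.
Step 2: level2() reads x = 18 and y = 12 from enclosing scopes.
Step 3: result = 18 * 12 = 216

The answer is 216.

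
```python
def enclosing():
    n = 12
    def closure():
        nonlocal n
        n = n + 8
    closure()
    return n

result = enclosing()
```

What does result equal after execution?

Step 1: enclosing() sets n = 12.
Step 2: closure() uses nonlocal to modify n in enclosing's scope: n = 12 + 8 = 20.
Step 3: enclosing() returns the modified n = 20

The answer is 20.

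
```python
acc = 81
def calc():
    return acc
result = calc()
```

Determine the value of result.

Step 1: acc = 81 is defined in the global scope.
Step 2: calc() looks up acc. No local acc exists, so Python checks the global scope via LEGB rule and finds acc = 81.
Step 3: result = 81

The answer is 81.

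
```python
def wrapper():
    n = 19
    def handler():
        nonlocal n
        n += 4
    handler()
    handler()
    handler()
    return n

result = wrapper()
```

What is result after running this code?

Step 1: n starts at 19.
Step 2: handler() is called 3 times, each adding 4.
Step 3: n = 19 + 4 * 3 = 31

The answer is 31.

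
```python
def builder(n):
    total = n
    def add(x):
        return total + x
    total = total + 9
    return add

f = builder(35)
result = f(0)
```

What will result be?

Step 1: builder(35) sets total = 35, then total = 35 + 9 = 44.
Step 2: Closures capture by reference, so add sees total = 44.
Step 3: f(0) returns 44 + 0 = 44

The answer is 44.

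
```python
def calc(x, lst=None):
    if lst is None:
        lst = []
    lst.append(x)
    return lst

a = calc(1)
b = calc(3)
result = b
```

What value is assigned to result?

Step 1: None default with guard creates a NEW list each call.
Step 2: a = [1] (fresh list). b = [3] (another fresh list).
Step 3: result = [3] (this is the fix for mutable default)

The answer is [3].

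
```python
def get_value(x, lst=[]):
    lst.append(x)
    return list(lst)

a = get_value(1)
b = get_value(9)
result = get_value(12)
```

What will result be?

Step 1: Default list is shared. list() creates copies for return values.
Step 2: Internal list grows: [1] -> [1, 9] -> [1, 9, 12].
Step 3: result = [1, 9, 12]

The answer is [1, 9, 12].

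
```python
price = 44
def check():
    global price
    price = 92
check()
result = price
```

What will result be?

Step 1: price = 44 globally.
Step 2: check() declares global price and sets it to 92.
Step 3: After check(), global price = 92. result = 92

The answer is 92.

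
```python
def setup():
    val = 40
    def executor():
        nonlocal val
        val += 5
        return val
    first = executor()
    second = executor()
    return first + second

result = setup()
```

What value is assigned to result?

Step 1: val starts at 40.
Step 2: First call: val = 40 + 5 = 45, returns 45.
Step 3: Second call: val = 45 + 5 = 50, returns 50.
Step 4: result = 45 + 50 = 95

The answer is 95.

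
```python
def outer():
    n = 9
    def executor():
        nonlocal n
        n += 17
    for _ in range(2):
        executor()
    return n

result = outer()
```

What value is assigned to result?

Step 1: n = 9.
Step 2: executor() is called 2 times in a loop, each adding 17 via nonlocal.
Step 3: n = 9 + 17 * 2 = 43

The answer is 43.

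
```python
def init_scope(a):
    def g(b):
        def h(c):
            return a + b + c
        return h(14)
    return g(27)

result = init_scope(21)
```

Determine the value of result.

Step 1: a = 21, b = 27, c = 14 across three nested scopes.
Step 2: h() accesses all three via LEGB rule.
Step 3: result = 21 + 27 + 14 = 62

The answer is 62.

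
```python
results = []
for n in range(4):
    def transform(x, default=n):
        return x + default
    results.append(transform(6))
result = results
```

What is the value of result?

Step 1: Default argument default=n is evaluated at function definition time.
Step 2: Each iteration creates transform with default = current n value.
Step 3: transform(6) returns 6 + default. results = [6, 7, 8, 9]

The answer is [6, 7, 8, 9].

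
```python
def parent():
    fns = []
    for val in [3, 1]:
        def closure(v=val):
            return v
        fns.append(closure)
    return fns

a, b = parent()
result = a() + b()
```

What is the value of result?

Step 1: Default argument v=val captures val at each iteration.
Step 2: a() returns 3 (captured at first iteration), b() returns 1 (captured at second).
Step 3: result = 3 + 1 = 4

The answer is 4.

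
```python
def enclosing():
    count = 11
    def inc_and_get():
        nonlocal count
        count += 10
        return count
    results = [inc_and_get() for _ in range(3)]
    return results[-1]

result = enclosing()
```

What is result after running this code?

Step 1: count = 11.
Step 2: Three calls to inc_and_get(), each adding 10.
Step 3: Last value = 11 + 10 * 3 = 41

The answer is 41.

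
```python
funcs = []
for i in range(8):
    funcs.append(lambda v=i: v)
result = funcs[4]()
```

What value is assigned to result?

Step 1: Default argument v=i captures i's value at each iteration.
Step 2: funcs[4] captured v = 4 when i was 4.
Step 3: result = 4

The answer is 4.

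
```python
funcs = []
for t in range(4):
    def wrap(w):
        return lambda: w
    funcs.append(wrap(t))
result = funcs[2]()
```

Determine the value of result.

Step 1: wrap(t) creates a new scope capturing w = t at call time.
Step 2: funcs[2] = wrap(2), so its lambda captures w = 2.
Step 3: result = 2 (closure factory fixes late binding)

The answer is 2.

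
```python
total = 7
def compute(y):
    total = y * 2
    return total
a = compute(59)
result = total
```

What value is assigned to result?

Step 1: Global total = 7.
Step 2: compute(59) creates local total = 59 * 2 = 118.
Step 3: Global total unchanged because no global keyword. result = 7

The answer is 7.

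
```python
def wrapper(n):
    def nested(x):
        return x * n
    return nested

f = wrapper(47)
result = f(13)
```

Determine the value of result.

Step 1: wrapper(47) creates a closure capturing n = 47.
Step 2: f(13) computes 13 * 47 = 611.
Step 3: result = 611

The answer is 611.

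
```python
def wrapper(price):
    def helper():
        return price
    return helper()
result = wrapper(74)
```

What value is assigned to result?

Step 1: wrapper(74) binds parameter price = 74.
Step 2: helper() looks up price in enclosing scope and finds the parameter price = 74.
Step 3: result = 74

The answer is 74.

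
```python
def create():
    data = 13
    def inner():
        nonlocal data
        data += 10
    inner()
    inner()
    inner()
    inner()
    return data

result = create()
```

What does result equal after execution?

Step 1: data starts at 13.
Step 2: inner() is called 4 times, each adding 10.
Step 3: data = 13 + 10 * 4 = 53

The answer is 53.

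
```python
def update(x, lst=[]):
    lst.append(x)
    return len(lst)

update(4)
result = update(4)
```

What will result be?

Step 1: Mutable default list persists between calls.
Step 2: First call: lst = [4], len = 1. Second call: lst = [4, 4], len = 2.
Step 3: result = 2

The answer is 2.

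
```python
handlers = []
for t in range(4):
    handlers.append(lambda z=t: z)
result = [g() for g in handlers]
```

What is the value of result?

Step 1: Default arg z=t captures t at each iteration.
Step 2: Each lambda has its own default: 0, 1, ..., 3.
Step 3: result = [0, 1, 2, 3]

The answer is [0, 1, 2, 3].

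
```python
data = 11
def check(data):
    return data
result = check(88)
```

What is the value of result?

Step 1: Global data = 11.
Step 2: check(88) takes parameter data = 88, which shadows the global.
Step 3: result = 88

The answer is 88.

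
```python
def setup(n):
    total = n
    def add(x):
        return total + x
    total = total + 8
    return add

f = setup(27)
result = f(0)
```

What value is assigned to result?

Step 1: setup(27) sets total = 27, then total = 27 + 8 = 35.
Step 2: Closures capture by reference, so add sees total = 35.
Step 3: f(0) returns 35 + 0 = 35

The answer is 35.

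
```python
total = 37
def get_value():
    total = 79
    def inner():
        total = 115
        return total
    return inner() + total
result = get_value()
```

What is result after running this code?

Step 1: get_value() has local total = 79. inner() has local total = 115.
Step 2: inner() returns its local total = 115.
Step 3: get_value() returns 115 + its own total (79) = 194

The answer is 194.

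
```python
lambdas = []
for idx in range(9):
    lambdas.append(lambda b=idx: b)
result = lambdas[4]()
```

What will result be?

Step 1: Default argument b=idx captures idx's value at each iteration.
Step 2: lambdas[4] captured b = 4 when idx was 4.
Step 3: result = 4

The answer is 4.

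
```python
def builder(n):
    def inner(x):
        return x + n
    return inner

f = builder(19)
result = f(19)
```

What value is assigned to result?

Step 1: builder(19) creates a closure that captures n = 19.
Step 2: f(19) calls the closure with x = 19, returning 19 + 19 = 38.
Step 3: result = 38

The answer is 38.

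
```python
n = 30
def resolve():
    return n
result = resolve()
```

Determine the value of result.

Step 1: n = 30 is defined in the global scope.
Step 2: resolve() looks up n. No local n exists, so Python checks the global scope via LEGB rule and finds n = 30.
Step 3: result = 30

The answer is 30.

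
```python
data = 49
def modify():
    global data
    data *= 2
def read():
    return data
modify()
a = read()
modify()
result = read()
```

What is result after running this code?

Step 1: data = 49.
Step 2: First modify(): data = 49 * 2 = 98.
Step 3: Second modify(): data = 98 * 2 = 196.
Step 4: read() returns 196

The answer is 196.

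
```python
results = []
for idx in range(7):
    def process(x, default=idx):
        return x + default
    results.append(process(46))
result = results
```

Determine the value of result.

Step 1: Default argument default=idx is evaluated at function definition time.
Step 2: Each iteration creates process with default = current idx value.
Step 3: process(46) returns 46 + default. results = [46, 47, 48, 49, 50, 51, 52]

The answer is [46, 47, 48, 49, 50, 51, 52].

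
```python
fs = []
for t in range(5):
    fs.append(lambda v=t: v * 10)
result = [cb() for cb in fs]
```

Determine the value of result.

Step 1: Default arg v=t captures t at each iteration.
Step 2: fs[k] has v defaulting to k, returns k * 10.
Step 3: result = [0, 10, 20, 30, 40]

The answer is [0, 10, 20, 30, 40].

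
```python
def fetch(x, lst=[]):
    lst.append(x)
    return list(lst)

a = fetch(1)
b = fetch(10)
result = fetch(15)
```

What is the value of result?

Step 1: Default list is shared. list() creates copies for return values.
Step 2: Internal list grows: [1] -> [1, 10] -> [1, 10, 15].
Step 3: result = [1, 10, 15]

The answer is [1, 10, 15].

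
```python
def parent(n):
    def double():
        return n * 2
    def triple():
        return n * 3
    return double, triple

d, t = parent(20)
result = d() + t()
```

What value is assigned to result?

Step 1: Both closures capture the same n = 20.
Step 2: d() = 20 * 2 = 40, t() = 20 * 3 = 60.
Step 3: result = 40 + 60 = 100

The answer is 100.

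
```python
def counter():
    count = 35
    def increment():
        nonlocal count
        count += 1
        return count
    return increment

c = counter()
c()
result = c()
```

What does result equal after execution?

Step 1: counter() creates closure with count = 35.
Step 2: Each c() call increments count via nonlocal. After 2 calls: 35 + 2 = 37.
Step 3: result = 37

The answer is 37.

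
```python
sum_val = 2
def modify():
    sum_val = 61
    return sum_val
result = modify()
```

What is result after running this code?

Step 1: Global sum_val = 2.
Step 2: modify() creates local sum_val = 61, shadowing the global.
Step 3: Returns local sum_val = 61. result = 61

The answer is 61.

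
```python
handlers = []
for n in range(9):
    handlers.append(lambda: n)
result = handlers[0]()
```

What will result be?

Step 1: The loop creates 9 lambdas, all referencing the same variable n.
Step 2: After the loop, n = 8 (final value).
Step 3: handlers[0]() looks up n at call time and finds 8. This is the late binding gotcha. result = 8

The answer is 8.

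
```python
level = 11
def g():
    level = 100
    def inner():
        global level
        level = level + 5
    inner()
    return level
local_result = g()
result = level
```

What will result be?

Step 1: Global level = 11. g() creates local level = 100.
Step 2: inner() declares global level and adds 5: global level = 11 + 5 = 16.
Step 3: g() returns its local level = 100 (unaffected by inner).
Step 4: result = global level = 16

The answer is 16.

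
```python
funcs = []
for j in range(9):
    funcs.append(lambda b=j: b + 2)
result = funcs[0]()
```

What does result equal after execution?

Step 1: Default argument b=j captures j's value at definition time.
Step 2: funcs[0] was defined when j = 0, so b defaults to 0.
Step 3: result = 0 + 2 = 2 (default arg fixes the late binding issue)

The answer is 2.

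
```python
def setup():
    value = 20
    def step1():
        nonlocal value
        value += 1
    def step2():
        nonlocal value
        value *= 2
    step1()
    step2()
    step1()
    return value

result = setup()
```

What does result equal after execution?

Step 1: value = 20.
Step 2: step1(): value = 20 + 1 = 21.
Step 3: step2(): value = 21 * 2 = 42.
Step 4: step1(): value = 42 + 1 = 43. result = 43

The answer is 43.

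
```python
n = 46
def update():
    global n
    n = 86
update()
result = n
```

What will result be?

Step 1: n = 46 globally.
Step 2: update() declares global n and sets it to 86.
Step 3: After update(), global n = 86. result = 86

The answer is 86.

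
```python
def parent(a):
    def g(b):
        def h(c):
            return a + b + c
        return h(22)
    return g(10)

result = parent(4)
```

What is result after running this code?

Step 1: a = 4, b = 10, c = 22 across three nested scopes.
Step 2: h() accesses all three via LEGB rule.
Step 3: result = 4 + 10 + 22 = 36

The answer is 36.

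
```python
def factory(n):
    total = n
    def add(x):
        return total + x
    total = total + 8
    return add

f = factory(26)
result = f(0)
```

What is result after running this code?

Step 1: factory(26) sets total = 26, then total = 26 + 8 = 34.
Step 2: Closures capture by reference, so add sees total = 34.
Step 3: f(0) returns 34 + 0 = 34

The answer is 34.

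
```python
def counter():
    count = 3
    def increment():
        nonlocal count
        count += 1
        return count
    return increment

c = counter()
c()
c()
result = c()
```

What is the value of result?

Step 1: counter() creates closure with count = 3.
Step 2: Each c() call increments count via nonlocal. After 3 calls: 3 + 3 = 6.
Step 3: result = 6

The answer is 6.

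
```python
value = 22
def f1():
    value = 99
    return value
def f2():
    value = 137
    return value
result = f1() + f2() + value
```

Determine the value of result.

Step 1: Each function shadows global value with its own local.
Step 2: f1() returns 99, f2() returns 137.
Step 3: Global value = 22 is unchanged. result = 99 + 137 + 22 = 258

The answer is 258.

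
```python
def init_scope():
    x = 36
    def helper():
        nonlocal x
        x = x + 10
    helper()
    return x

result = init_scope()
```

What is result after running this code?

Step 1: init_scope() sets x = 36.
Step 2: helper() uses nonlocal to modify x in init_scope's scope: x = 36 + 10 = 46.
Step 3: init_scope() returns the modified x = 46

The answer is 46.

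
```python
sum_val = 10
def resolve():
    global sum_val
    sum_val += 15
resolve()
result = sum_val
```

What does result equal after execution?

Step 1: sum_val = 10 globally.
Step 2: resolve() modifies global sum_val: sum_val += 15 = 25.
Step 3: result = 25

The answer is 25.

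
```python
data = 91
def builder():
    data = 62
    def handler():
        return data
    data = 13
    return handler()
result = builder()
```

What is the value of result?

Step 1: builder() sets data = 62, then later data = 13.
Step 2: handler() is called after data is reassigned to 13. Closures capture variables by reference, not by value.
Step 3: result = 13

The answer is 13.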